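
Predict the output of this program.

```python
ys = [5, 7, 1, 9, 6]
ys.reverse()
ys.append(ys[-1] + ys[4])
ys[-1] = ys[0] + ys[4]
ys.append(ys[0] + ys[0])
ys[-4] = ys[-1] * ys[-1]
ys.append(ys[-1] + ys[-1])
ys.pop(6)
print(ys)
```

reverse → [6, 9, 1, 7, 5]
append ys[-1]+ys[4] = 5+5 = 10 → [6, 9, 1, 7, 5, 10]
ys[-1] = ys[0]+ys[4] = 6+5 = 11 → [6, 9, 1, 7, 5, 11]
append ys[0]+ys[0] = 6+6 = 12 → [6, 9, 1, 7, 5, 11, 12]
ys[-4] = ys[-1]*ys[-1] = 12*12 = 144 → [6, 9, 1, 144, 5, 11, 12]
append ys[-1]+ys[-1] = 12+12 = 24 → [6, 9, 1, 144, 5, 11, 12, 24]
pop(6) removes 12 → [6, 9, 1, 144, 5, 11, 24]

[6, 9, 1, 144, 5, 11, 24]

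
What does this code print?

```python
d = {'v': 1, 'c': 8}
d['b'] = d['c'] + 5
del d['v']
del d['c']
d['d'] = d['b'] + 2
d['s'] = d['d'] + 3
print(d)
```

{'b': 13, 'd': 15, 's': 18}

d['b'] = d['c']+5 = 13 → {'v': 1, 'c': 8, 'b': 13}
del 'v' → {'c': 8, 'b': 13}
del 'c' → {'b': 13}
d['d'] = d['b']+2 = 15 → {'b': 13, 'd': 15}
d['s'] = d['d']+3 = 18 → {'b': 13, 'd': 15, 's': 18}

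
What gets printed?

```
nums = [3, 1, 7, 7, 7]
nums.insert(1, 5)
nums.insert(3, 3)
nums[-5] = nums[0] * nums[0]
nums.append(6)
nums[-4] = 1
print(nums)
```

insert 5 at 1 → [3, 5, 1, 7, 7, 7]
insert 3 at 3 → [3, 5, 1, 3, 7, 7, 7]
nums[-5] = nums[0]*nums[0] = 3*3 = 9 → [3, 5, 9, 3, 7, 7, 7]
append 6 → [3, 5, 9, 3, 7, 7, 7, 6]
nums[-4] = 1 → [3, 5, 9, 3, 1, 7, 7, 6]

[3, 5, 9, 3, 1, 7, 7, 6]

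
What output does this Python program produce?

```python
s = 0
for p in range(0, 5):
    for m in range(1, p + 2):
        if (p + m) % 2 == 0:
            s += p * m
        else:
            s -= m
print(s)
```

p=0,m=1: odd sum, s = 0-1 = -1
p=1,m=1: even sum, s = (-1)+1 = 0
p=1,m=2: odd sum, s = 0-2 = -2
p=2,m=1: odd sum, s = (-2)-1 = -3
p=2,m=2: even sum, s = (-3)+4 = 1
p=2,m=3: odd sum, s = 1-3 = -2
p=3,m=1: even sum, s = (-2)+3 = 1
p=3,m=2: odd sum, s = 1-2 = -1
p=3,m=3: even sum, s = (-1)+9 = 8
p=3,m=4: odd sum, s = 8-4 = 4
p=4,m=1: odd sum, s = 4-1 = 3
p=4,m=2: even sum, s = 3+8 = 11
p=4,m=3: odd sum, s = 11-3 = 8
p=4,m=4: even sum, s = 8+16 = 24
p=4,m=5: odd sum, s = 24-5 = 19

19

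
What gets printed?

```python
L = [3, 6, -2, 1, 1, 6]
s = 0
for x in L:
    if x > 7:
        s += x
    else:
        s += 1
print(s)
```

x=3: not >7, s = 0+1 = 1
x=6: not >7, s = 1+1 = 2
x=-2: not >7, s = 2+1 = 3
x=1: not >7, s = 3+1 = 4
x=1: not >7, s = 4+1 = 5
x=6: not >7, s = 5+1 = 6

6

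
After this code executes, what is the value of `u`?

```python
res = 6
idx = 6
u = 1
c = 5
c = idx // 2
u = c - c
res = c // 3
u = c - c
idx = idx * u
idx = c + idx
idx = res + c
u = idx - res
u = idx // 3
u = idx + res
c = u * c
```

5

c = 6//2 = 3
u = 3-3 = 0
res = 3//3 = 1
u = 3-3 = 0
idx = 6*0 = 0
idx = 3+0 = 3
idx = 1+3 = 4
u = 4-1 = 3
u = 4//3 = 1
u = 4+1 = 5
c = 5*3 = 15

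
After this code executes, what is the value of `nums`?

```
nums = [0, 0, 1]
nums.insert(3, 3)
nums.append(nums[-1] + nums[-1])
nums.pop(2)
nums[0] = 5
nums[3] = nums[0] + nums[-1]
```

[5, 0, 3, 11]

insert 3 at 3 → [0, 0, 1, 3]
append nums[-1]+nums[-1] = 3+3 = 6 → [0, 0, 1, 3, 6]
pop(2) removes 1 → [0, 0, 3, 6]
nums[0] = 5 → [5, 0, 3, 6]
nums[3] = nums[0]+nums[-1] = 5+6 = 11 → [5, 0, 3, 11]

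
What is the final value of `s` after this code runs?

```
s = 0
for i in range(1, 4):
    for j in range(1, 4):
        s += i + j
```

36

i=1,j=1: s = 0+2 = 2
i=1,j=2: s = 2+3 = 5
i=1,j=3: s = 5+4 = 9
i=2,j=1: s = 9+3 = 12
i=2,j=2: s = 12+4 = 16
i=2,j=3: s = 16+5 = 21
i=3,j=1: s = 21+4 = 25
i=3,j=2: s = 25+5 = 30
i=3,j=3: s = 30+6 = 36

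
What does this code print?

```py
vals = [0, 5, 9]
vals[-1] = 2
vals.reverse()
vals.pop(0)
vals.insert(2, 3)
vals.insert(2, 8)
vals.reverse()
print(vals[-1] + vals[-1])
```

vals[-1] = 2 → [0, 5, 2]
reverse → [2, 5, 0]
pop(0) removes 2 → [5, 0]
insert 3 at 2 → [5, 0, 3]
insert 8 at 2 → [5, 0, 8, 3]
reverse → [3, 8, 0, 5]
vals[-1]+vals[-1] = 5+5 = 10

10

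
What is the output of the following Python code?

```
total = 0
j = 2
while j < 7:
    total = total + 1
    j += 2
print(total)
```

j=2: total = 0+1 = 1
j=4: total = 1+1 = 2
j=6: total = 2+1 = 3

3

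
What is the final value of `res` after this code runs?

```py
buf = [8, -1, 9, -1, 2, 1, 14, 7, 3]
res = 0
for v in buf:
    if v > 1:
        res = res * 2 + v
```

v=8: >1, res = 0*2+8 = 8
v=-1: not >1
v=9: >1, res = 8*2+9 = 25
v=-1: not >1
v=2: >1, res = 25*2+2 = 52
v=1: not >1
v=14: >1, res = 52*2+14 = 118
v=7: >1, res = 118*2+7 = 243
v=3: >1, res = 243*2+3 = 489

489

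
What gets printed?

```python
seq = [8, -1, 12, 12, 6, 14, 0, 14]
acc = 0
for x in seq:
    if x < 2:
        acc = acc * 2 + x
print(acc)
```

-2

x=8: not <2
x=-1: <2, acc = 0*2+(-1) = -1
x=12: not <2
x=12: not <2
x=6: not <2
x=14: not <2
x=0: <2, acc = (-1)*2+0 = -2
x=14: not <2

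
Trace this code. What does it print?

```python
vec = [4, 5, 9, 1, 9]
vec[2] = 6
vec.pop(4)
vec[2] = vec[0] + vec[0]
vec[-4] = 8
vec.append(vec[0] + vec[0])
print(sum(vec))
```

38

vec[2] = 6 → [4, 5, 6, 1, 9]
pop(4) removes 9 → [4, 5, 6, 1]
vec[2] = vec[0]+vec[0] = 4+4 = 8 → [4, 5, 8, 1]
vec[-4] = 8 → [8, 5, 8, 1]
append vec[0]+vec[0] = 8+8 = 16 → [8, 5, 8, 1, 16]
sum = 38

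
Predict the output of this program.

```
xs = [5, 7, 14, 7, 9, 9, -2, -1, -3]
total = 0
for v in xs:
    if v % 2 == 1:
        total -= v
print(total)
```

v=5: odd, total = 0-5 = -5
v=7: odd, total = (-5)-7 = -12
v=14: not odd
v=7: odd, total = (-12)-7 = -19
v=9: odd, total = (-19)-9 = -28
v=9: odd, total = (-28)-9 = -37
v=-2: not odd
v=-1: odd, total = (-37)-(-1) = -36
v=-3: odd, total = (-36)-(-3) = -33

-33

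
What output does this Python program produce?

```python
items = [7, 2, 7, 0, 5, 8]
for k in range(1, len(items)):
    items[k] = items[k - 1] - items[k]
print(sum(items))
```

-14

k=1: items[1] = 7-2 = 5 → [7, 5, 7, 0, 5, 8]
k=2: items[2] = 5-7 = -2 → [7, 5, -2, 0, 5, 8]
k=3: items[3] = (-2)-0 = -2 → [7, 5, -2, -2, 5, 8]
k=4: items[4] = (-2)-5 = -7 → [7, 5, -2, -2, -7, 8]
k=5: items[5] = (-7)-8 = -15 → [7, 5, -2, -2, -7, -15]
sum = -14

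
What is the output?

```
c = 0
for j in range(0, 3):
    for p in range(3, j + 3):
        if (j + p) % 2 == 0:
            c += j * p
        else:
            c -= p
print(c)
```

j=1,p=3: even sum, c = 0+3 = 3
j=2,p=3: odd sum, c = 3-3 = 0
j=2,p=4: even sum, c = 0+8 = 8

8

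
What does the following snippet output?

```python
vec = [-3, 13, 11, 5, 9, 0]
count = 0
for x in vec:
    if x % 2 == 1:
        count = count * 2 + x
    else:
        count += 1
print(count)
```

x=-3: odd, count = 0*2+(-3) = -3
x=13: odd, count = (-3)*2+13 = 7
x=11: odd, count = 7*2+11 = 25
x=5: odd, count = 25*2+5 = 55
x=9: odd, count = 55*2+9 = 119
x=0: not odd, count = 119+1 = 120

120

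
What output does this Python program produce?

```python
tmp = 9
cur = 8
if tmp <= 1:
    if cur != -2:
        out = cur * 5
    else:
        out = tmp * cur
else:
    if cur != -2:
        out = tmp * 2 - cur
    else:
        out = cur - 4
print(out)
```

tmp=9, cur=8
tmp <= 1 is False; cur != -2 is True
→ out = tmp * 2 - cur = 10

10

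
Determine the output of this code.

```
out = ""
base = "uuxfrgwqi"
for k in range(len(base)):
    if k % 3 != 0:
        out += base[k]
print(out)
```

k=0: skip
k=1: add 'u' → 'u'
k=2: add 'x' → 'ux'
k=3: skip
k=4: add 'r' → 'uxr'
k=5: add 'g' → 'uxrg'
k=6: skip
k=7: add 'q' → 'uxrgq'
k=8: add 'i' → 'uxrgqi'

uxrgqi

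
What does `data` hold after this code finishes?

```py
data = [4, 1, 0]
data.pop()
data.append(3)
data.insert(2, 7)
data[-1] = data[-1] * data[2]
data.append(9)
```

[4, 1, 7, 21, 9]

pop() removes 0 → [4, 1]
append 3 → [4, 1, 3]
insert 7 at 2 → [4, 1, 7, 3]
data[-1] = data[-1]*data[2] = 3*7 = 21 → [4, 1, 7, 21]
append 9 → [4, 1, 7, 21, 9]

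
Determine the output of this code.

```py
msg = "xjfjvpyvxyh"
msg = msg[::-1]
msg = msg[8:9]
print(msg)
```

f

reverse → 'hyxvypvjfjx'
slice [8:9] → 'f'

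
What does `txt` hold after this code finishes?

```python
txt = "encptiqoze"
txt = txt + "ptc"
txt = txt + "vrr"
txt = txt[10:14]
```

'ptcv'

+ 'ptc' → 'encptiqozeptc'
+ 'vrr' → 'encptiqozeptcvrr'
slice [10:14] → 'ptcv'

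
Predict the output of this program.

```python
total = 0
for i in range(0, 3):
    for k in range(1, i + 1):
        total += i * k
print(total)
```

7

i=1,k=1: total = 0+1 = 1
i=2,k=1: total = 1+2 = 3
i=2,k=2: total = 3+4 = 7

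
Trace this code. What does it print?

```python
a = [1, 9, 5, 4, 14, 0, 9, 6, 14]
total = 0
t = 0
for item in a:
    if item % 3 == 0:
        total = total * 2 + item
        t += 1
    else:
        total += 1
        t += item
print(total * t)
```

item=1: not %3==0, total = 0+1 = 1; t=1
item=9: %3==0, total = 1*2+9 = 11; t=2
item=5: not %3==0, total = 11+1 = 12; t=7
item=4: not %3==0, total = 12+1 = 13; t=11
item=14: not %3==0, total = 13+1 = 14; t=25
item=0: %3==0, total = 14*2+0 = 28; t=26
item=9: %3==0, total = 28*2+9 = 65; t=27
item=6: %3==0, total = 65*2+6 = 136; t=28
item=14: not %3==0, total = 136+1 = 137; t=42
total*t = 137*42 = 5754

5754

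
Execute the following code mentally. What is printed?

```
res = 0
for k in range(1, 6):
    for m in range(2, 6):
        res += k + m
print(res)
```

130

k=1,m=2: res = 0+3 = 3
k=1,m=3: res = 3+4 = 7
k=1,m=4: res = 7+5 = 12
k=1,m=5: res = 12+6 = 18
k=2,m=2: res = 18+4 = 22
k=2,m=3: res = 22+5 = 27
k=2,m=4: res = 27+6 = 33
k=2,m=5: res = 33+7 = 40
k=3,m=2: res = 40+5 = 45
k=3,m=3: res = 45+6 = 51
k=3,m=4: res = 51+7 = 58
k=3,m=5: res = 58+8 = 66
k=4,m=2: res = 66+6 = 72
k=4,m=3: res = 72+7 = 79
k=4,m=4: res = 79+8 = 87
k=4,m=5: res = 87+9 = 96
k=5,m=2: res = 96+7 = 103
k=5,m=3: res = 103+8 = 111
k=5,m=4: res = 111+9 = 120
k=5,m=5: res = 120+10 = 130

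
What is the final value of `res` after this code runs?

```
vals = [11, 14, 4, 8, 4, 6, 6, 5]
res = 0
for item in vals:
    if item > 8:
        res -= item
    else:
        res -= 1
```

item=11: >8, res = 0-11 = -11
item=14: >8, res = (-11)-14 = -25
item=4: not >8, res = (-25)-1 = -26
item=8: not >8, res = (-26)-1 = -27
item=4: not >8, res = (-27)-1 = -28
item=6: not >8, res = (-28)-1 = -29
item=6: not >8, res = (-29)-1 = -30
item=5: not >8, res = (-30)-1 = -31

-31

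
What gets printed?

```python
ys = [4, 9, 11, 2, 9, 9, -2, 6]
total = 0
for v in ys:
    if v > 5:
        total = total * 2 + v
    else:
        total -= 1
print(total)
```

250

v=4: not >5, total = 0-1 = -1
v=9: >5, total = (-1)*2+9 = 7
v=11: >5, total = 7*2+11 = 25
v=2: not >5, total = 25-1 = 24
v=9: >5, total = 24*2+9 = 57
v=9: >5, total = 57*2+9 = 123
v=-2: not >5, total = 123-1 = 122
v=6: >5, total = 122*2+6 = 250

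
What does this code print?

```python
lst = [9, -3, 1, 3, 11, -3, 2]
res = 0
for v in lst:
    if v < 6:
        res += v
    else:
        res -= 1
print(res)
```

v=9: not <6, res = 0-1 = -1
v=-3: <6, res = (-1)+(-3) = -4
v=1: <6, res = (-4)+1 = -3
v=3: <6, res = (-3)+3 = 0
v=11: not <6, res = 0-1 = -1
v=-3: <6, res = (-1)+(-3) = -4
v=2: <6, res = (-4)+2 = -2

-2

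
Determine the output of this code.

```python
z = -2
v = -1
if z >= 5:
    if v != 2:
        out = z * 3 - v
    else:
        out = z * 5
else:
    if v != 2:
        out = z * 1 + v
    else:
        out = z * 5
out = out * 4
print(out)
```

-12

z=-2, v=-1
z >= 5 is False; v != 2 is True
→ out = z * 1 + v = -3
out = (-3)*4 = -12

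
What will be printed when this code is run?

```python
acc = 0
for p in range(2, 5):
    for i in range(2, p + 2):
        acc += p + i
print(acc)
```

p=2,i=2: acc = 0+4 = 4
p=2,i=3: acc = 4+5 = 9
p=3,i=2: acc = 9+5 = 14
p=3,i=3: acc = 14+6 = 20
p=3,i=4: acc = 20+7 = 27
p=4,i=2: acc = 27+6 = 33
p=4,i=3: acc = 33+7 = 40
p=4,i=4: acc = 40+8 = 48
p=4,i=5: acc = 48+9 = 57

57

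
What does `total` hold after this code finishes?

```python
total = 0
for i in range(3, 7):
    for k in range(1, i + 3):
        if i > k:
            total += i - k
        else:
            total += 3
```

i=3,k=1: 3>1, total = 0+2 = 2
i=3,k=2: 3>2, total = 2+1 = 3
i=3,k=3: not 3>3, total = 3+3 = 6
i=3,k=4: not 3>4, total = 6+3 = 9
i=3,k=5: not 3>5, total = 9+3 = 12
i=4,k=1: 4>1, total = 12+3 = 15
i=4,k=2: 4>2, total = 15+2 = 17
i=4,k=3: 4>3, total = 17+1 = 18
i=4,k=4: not 4>4, total = 18+3 = 21
i=4,k=5: not 4>5, total = 21+3 = 24
i=4,k=6: not 4>6, total = 24+3 = 27
i=5,k=1: 5>1, total = 27+4 = 31
i=5,k=2: 5>2, total = 31+3 = 34
i=5,k=3: 5>3, total = 34+2 = 36
i=5,k=4: 5>4, total = 36+1 = 37
i=5,k=5: not 5>5, total = 37+3 = 40
i=5,k=6: not 5>6, total = 40+3 = 43
i=5,k=7: not 5>7, total = 43+3 = 46
i=6,k=1: 6>1, total = 46+5 = 51
i=6,k=2: 6>2, total = 51+4 = 55
i=6,k=3: 6>3, total = 55+3 = 58
i=6,k=4: 6>4, total = 58+2 = 60
i=6,k=5: 6>5, total = 60+1 = 61
i=6,k=6: not 6>6, total = 61+3 = 64
i=6,k=7: not 6>7, total = 64+3 = 67
i=6,k=8: not 6>8, total = 67+3 = 70

70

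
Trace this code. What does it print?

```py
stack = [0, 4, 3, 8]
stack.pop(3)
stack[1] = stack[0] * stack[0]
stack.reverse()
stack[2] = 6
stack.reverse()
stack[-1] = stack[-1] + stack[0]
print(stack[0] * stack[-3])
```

pop(3) removes 8 → [0, 4, 3]
stack[1] = stack[0]*stack[0] = 0*0 = 0 → [0, 0, 3]
reverse → [3, 0, 0]
stack[2] = 6 → [3, 0, 6]
reverse → [6, 0, 3]
stack[-1] = stack[-1]+stack[0] = 3+6 = 9 → [6, 0, 9]
stack[0]*stack[-3] = 6*6 = 36

36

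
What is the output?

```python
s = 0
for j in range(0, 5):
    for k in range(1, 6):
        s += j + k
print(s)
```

125

j=0,k=1: s = 0+1 = 1
j=0,k=2: s = 1+2 = 3
j=0,k=3: s = 3+3 = 6
j=0,k=4: s = 6+4 = 10
j=0,k=5: s = 10+5 = 15
j=1,k=1: s = 15+2 = 17
j=1,k=2: s = 17+3 = 20
j=1,k=3: s = 20+4 = 24
j=1,k=4: s = 24+5 = 29
j=1,k=5: s = 29+6 = 35
j=2,k=1: s = 35+3 = 38
j=2,k=2: s = 38+4 = 42
j=2,k=3: s = 42+5 = 47
j=2,k=4: s = 47+6 = 53
j=2,k=5: s = 53+7 = 60
j=3,k=1: s = 60+4 = 64
j=3,k=2: s = 64+5 = 69
j=3,k=3: s = 69+6 = 75
j=3,k=4: s = 75+7 = 82
j=3,k=5: s = 82+8 = 90
j=4,k=1: s = 90+5 = 95
j=4,k=2: s = 95+6 = 101
j=4,k=3: s = 101+7 = 108
j=4,k=4: s = 108+8 = 116
j=4,k=5: s = 116+9 = 125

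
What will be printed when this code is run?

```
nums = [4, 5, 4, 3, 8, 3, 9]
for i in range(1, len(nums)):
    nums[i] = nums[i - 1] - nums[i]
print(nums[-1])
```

i=1: nums[1] = 4-5 = -1 → [4, -1, 4, 3, 8, 3, 9]
i=2: nums[2] = (-1)-4 = -5 → [4, -1, -5, 3, 8, 3, 9]
i=3: nums[3] = (-5)-3 = -8 → [4, -1, -5, -8, 8, 3, 9]
i=4: nums[4] = (-8)-8 = -16 → [4, -1, -5, -8, -16, 3, 9]
i=5: nums[5] = (-16)-3 = -19 → [4, -1, -5, -8, -16, -19, 9]
i=6: nums[6] = (-19)-9 = -28 → [4, -1, -5, -8, -16, -19, -28]

-28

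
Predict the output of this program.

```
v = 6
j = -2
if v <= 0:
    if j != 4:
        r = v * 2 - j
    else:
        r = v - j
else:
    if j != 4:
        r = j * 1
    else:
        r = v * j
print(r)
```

v=6, j=-2
v <= 0 is False; j != 4 is True
→ r = j * 1 = -2

-2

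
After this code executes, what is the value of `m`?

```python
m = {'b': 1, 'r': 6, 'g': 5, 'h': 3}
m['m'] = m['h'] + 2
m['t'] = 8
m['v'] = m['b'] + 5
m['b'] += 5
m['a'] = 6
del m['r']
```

{'b': 6, 'g': 5, 'h': 3, 'm': 5, 't': 8, 'v': 6, 'a': 6}

m['m'] = m['h']+2 = 5 → {'b': 1, 'r': 6, 'g': 5, 'h': 3, 'm': 5}
m['t'] = 8 → {'b': 1, 'r': 6, 'g': 5, 'h': 3, 'm': 5, 't': 8}
m['v'] = m['b']+5 = 6 → {'b': 1, 'r': 6, 'g': 5, 'h': 3, 'm': 5, 't': 8, 'v': 6}
m['b'] = 1+5 = 6 → {'b': 6, 'r': 6, 'g': 5, 'h': 3, 'm': 5, 't': 8, 'v': 6}
m['a'] = 6 → {'b': 6, 'r': 6, 'g': 5, 'h': 3, 'm': 5, 't': 8, 'v': 6, 'a': 6}
del 'r' → {'b': 6, 'g': 5, 'h': 3, 'm': 5, 't': 8, 'v': 6, 'a': 6}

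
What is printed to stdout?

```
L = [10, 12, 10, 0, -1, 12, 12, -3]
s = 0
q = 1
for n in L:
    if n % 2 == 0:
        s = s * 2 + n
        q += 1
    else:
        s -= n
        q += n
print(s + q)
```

n=10: even, s = 0*2+10 = 10; q=2
n=12: even, s = 10*2+12 = 32; q=3
n=10: even, s = 32*2+10 = 74; q=4
n=0: even, s = 74*2+0 = 148; q=5
n=-1: not even, s = 148-(-1) = 149; q=4
n=12: even, s = 149*2+12 = 310; q=5
n=12: even, s = 310*2+12 = 632; q=6
n=-3: not even, s = 632-(-3) = 635; q=3
s+q = 635+3 = 638

638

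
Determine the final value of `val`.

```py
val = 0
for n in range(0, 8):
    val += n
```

n=0: val = 0+0 = 0
n=1: val = 0+1 = 1
n=2: val = 1+2 = 3
n=3: val = 3+3 = 6
n=4: val = 6+4 = 10
n=5: val = 10+5 = 15
n=6: val = 15+6 = 21
n=7: val = 21+7 = 28

28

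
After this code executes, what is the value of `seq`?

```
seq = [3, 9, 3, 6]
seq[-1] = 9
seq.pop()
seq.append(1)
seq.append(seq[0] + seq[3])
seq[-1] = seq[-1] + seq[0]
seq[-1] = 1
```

[3, 9, 3, 1, 1]

seq[-1] = 9 → [3, 9, 3, 9]
pop() removes 9 → [3, 9, 3]
append 1 → [3, 9, 3, 1]
append seq[0]+seq[3] = 3+1 = 4 → [3, 9, 3, 1, 4]
seq[-1] = seq[-1]+seq[0] = 4+3 = 7 → [3, 9, 3, 1, 7]
seq[-1] = 1 → [3, 9, 3, 1, 1]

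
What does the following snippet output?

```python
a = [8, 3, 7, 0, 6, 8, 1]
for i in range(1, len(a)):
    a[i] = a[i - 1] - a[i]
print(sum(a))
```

i=1: a[1] = 8-3 = 5 → [8, 5, 7, 0, 6, 8, 1]
i=2: a[2] = 5-7 = -2 → [8, 5, -2, 0, 6, 8, 1]
i=3: a[3] = (-2)-0 = -2 → [8, 5, -2, -2, 6, 8, 1]
i=4: a[4] = (-2)-6 = -8 → [8, 5, -2, -2, -8, 8, 1]
i=5: a[5] = (-8)-8 = -16 → [8, 5, -2, -2, -8, -16, 1]
i=6: a[6] = (-16)-1 = -17 → [8, 5, -2, -2, -8, -16, -17]
sum = -32

-32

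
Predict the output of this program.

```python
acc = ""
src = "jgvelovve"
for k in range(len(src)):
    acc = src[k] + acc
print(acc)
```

k=0: prepend 'j' → 'j'
k=1: prepend 'g' → 'gj'
k=2: prepend 'v' → 'vgj'
k=3: prepend 'e' → 'evgj'
k=4: prepend 'l' → 'levgj'
k=5: prepend 'o' → 'olevgj'
k=6: prepend 'v' → 'volevgj'
k=7: prepend 'v' → 'vvolevgj'
k=8: prepend 'e' → 'evvolevgj'

evvolevgj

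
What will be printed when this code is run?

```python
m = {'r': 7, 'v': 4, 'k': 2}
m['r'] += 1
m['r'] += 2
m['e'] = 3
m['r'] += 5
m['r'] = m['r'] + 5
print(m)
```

m['r'] = 7+1 = 8 → {'r': 8, 'v': 4, 'k': 2}
m['r'] = 8+2 = 10 → {'r': 10, 'v': 4, 'k': 2}
m['e'] = 3 → {'r': 10, 'v': 4, 'k': 2, 'e': 3}
m['r'] = 10+5 = 15 → {'r': 15, 'v': 4, 'k': 2, 'e': 3}
m['r'] = m['r']+5 = 20 → {'r': 20, 'v': 4, 'k': 2, 'e': 3}

{'r': 20, 'v': 4, 'k': 2, 'e': 3}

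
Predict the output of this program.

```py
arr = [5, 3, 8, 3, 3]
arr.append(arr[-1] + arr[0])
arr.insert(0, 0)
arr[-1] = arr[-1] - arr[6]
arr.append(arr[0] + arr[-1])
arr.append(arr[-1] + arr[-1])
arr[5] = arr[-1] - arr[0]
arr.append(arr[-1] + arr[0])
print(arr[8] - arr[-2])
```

0

append arr[-1]+arr[0] = 3+5 = 8 → [5, 3, 8, 3, 3, 8]
insert 0 at 0 → [0, 5, 3, 8, 3, 3, 8]
arr[-1] = arr[-1]-arr[6] = 8-8 = 0 → [0, 5, 3, 8, 3, 3, 0]
append arr[0]+arr[-1] = 0+0 = 0 → [0, 5, 3, 8, 3, 3, 0, 0]
append arr[-1]+arr[-1] = 0+0 = 0 → [0, 5, 3, 8, 3, 3, 0, 0, 0]
arr[5] = arr[-1]-arr[0] = 0-0 = 0 → [0, 5, 3, 8, 3, 0, 0, 0, 0]
append arr[-1]+arr[0] = 0+0 = 0 → [0, 5, 3, 8, 3, 0, 0, 0, 0, 0]
arr[8]-arr[-2] = 0-0 = 0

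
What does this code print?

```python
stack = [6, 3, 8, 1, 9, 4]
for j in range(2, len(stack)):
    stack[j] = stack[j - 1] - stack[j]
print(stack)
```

j=2: stack[2] = 3-8 = -5 → [6, 3, -5, 1, 9, 4]
j=3: stack[3] = (-5)-1 = -6 → [6, 3, -5, -6, 9, 4]
j=4: stack[4] = (-6)-9 = -15 → [6, 3, -5, -6, -15, 4]
j=5: stack[5] = (-15)-4 = -19 → [6, 3, -5, -6, -15, -19]

[6, 3, -5, -6, -15, -19]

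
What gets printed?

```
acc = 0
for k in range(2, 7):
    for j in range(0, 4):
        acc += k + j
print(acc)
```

110

k=2,j=0: acc = 0+2 = 2
k=2,j=1: acc = 2+3 = 5
k=2,j=2: acc = 5+4 = 9
k=2,j=3: acc = 9+5 = 14
k=3,j=0: acc = 14+3 = 17
k=3,j=1: acc = 17+4 = 21
k=3,j=2: acc = 21+5 = 26
k=3,j=3: acc = 26+6 = 32
k=4,j=0: acc = 32+4 = 36
k=4,j=1: acc = 36+5 = 41
k=4,j=2: acc = 41+6 = 47
k=4,j=3: acc = 47+7 = 54
k=5,j=0: acc = 54+5 = 59
k=5,j=1: acc = 59+6 = 65
k=5,j=2: acc = 65+7 = 72
k=5,j=3: acc = 72+8 = 80
k=6,j=0: acc = 80+6 = 86
k=6,j=1: acc = 86+7 = 93
k=6,j=2: acc = 93+8 = 101
k=6,j=3: acc = 101+9 = 110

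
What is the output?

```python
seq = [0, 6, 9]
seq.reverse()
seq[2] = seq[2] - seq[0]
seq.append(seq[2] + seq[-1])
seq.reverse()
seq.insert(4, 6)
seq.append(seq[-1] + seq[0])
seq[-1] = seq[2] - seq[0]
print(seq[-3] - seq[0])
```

reverse → [9, 6, 0]
seq[2] = seq[2]-seq[0] = 0-9 = -9 → [9, 6, -9]
append seq[2]+seq[-1] = (-9)+(-9) = -18 → [9, 6, -9, -18]
reverse → [-18, -9, 6, 9]
insert 6 at 4 → [-18, -9, 6, 9, 6]
append seq[-1]+seq[0] = 6+(-18) = -12 → [-18, -9, 6, 9, 6, -12]
seq[-1] = seq[2]-seq[0] = 6-(-18) = 24 → [-18, -9, 6, 9, 6, 24]
seq[-3]-seq[0] = 9-(-18) = 27

27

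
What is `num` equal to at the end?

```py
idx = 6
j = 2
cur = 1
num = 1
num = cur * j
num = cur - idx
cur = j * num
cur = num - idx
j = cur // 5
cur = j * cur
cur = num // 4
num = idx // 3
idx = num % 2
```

num = 1*2 = 2
num = 1-6 = -5
cur = 2*(-5) = -10
cur = (-5)-6 = -11
j = (-11)//5 = -3
cur = (-3)*(-11) = 33
cur = (-5)//4 = -2
num = 6//3 = 2
idx = 2%2 = 0

2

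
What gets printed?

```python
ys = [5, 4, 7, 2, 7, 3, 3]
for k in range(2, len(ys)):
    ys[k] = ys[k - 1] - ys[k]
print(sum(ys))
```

k=2: ys[2] = 4-7 = -3 → [5, 4, -3, 2, 7, 3, 3]
k=3: ys[3] = (-3)-2 = -5 → [5, 4, -3, -5, 7, 3, 3]
k=4: ys[4] = (-5)-7 = -12 → [5, 4, -3, -5, -12, 3, 3]
k=5: ys[5] = (-12)-3 = -15 → [5, 4, -3, -5, -12, -15, 3]
k=6: ys[6] = (-15)-3 = -18 → [5, 4, -3, -5, -12, -15, -18]
sum = -44

-44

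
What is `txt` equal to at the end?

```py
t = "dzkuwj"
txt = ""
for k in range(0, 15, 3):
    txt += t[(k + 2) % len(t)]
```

k=0: add t[2]='k' → 'k'
k=3: add t[5]='j' → 'kj'
k=6: add t[2]='k' → 'kjk'
k=9: add t[5]='j' → 'kjkj'
k=12: add t[2]='k' → 'kjkjk'

'kjkjk'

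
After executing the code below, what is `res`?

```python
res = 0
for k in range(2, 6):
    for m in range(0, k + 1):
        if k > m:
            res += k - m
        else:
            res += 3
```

k=2,m=0: 2>0, res = 0+2 = 2
k=2,m=1: 2>1, res = 2+1 = 3
k=2,m=2: not 2>2, res = 3+3 = 6
k=3,m=0: 3>0, res = 6+3 = 9
k=3,m=1: 3>1, res = 9+2 = 11
k=3,m=2: 3>2, res = 11+1 = 12
k=3,m=3: not 3>3, res = 12+3 = 15
k=4,m=0: 4>0, res = 15+4 = 19
k=4,m=1: 4>1, res = 19+3 = 22
k=4,m=2: 4>2, res = 22+2 = 24
k=4,m=3: 4>3, res = 24+1 = 25
k=4,m=4: not 4>4, res = 25+3 = 28
k=5,m=0: 5>0, res = 28+5 = 33
k=5,m=1: 5>1, res = 33+4 = 37
k=5,m=2: 5>2, res = 37+3 = 40
k=5,m=3: 5>3, res = 40+2 = 42
k=5,m=4: 5>4, res = 42+1 = 43
k=5,m=5: not 5>5, res = 43+3 = 46

46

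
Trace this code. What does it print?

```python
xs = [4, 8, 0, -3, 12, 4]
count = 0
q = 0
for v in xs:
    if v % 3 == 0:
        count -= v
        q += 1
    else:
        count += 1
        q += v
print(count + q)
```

13

v=4: not %3==0, count = 0+1 = 1; q=4
v=8: not %3==0, count = 1+1 = 2; q=12
v=0: %3==0, count = 2-0 = 2; q=13
v=-3: %3==0, count = 2-(-3) = 5; q=14
v=12: %3==0, count = 5-12 = -7; q=15
v=4: not %3==0, count = (-7)+1 = -6; q=19
count+q = (-6)+19 = 13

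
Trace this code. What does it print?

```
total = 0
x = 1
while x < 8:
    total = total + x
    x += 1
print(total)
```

x=1: total = 0+1 = 1
x=2: total = 1+2 = 3
x=3: total = 3+3 = 6
x=4: total = 6+4 = 10
x=5: total = 10+5 = 15
x=6: total = 15+6 = 21
x=7: total = 21+7 = 28

28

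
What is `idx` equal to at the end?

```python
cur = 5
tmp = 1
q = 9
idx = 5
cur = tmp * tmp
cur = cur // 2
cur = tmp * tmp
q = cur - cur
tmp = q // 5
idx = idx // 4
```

1

cur = 1*1 = 1
cur = 1//2 = 0
cur = 1*1 = 1
q = 1-1 = 0
tmp = 0//5 = 0
idx = 5//4 = 1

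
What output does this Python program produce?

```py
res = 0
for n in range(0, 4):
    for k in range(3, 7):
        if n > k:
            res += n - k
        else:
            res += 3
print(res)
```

n=0,k=3: not 0>3, res = 0+3 = 3
n=0,k=4: not 0>4, res = 3+3 = 6
n=0,k=5: not 0>5, res = 6+3 = 9
n=0,k=6: not 0>6, res = 9+3 = 12
n=1,k=3: not 1>3, res = 12+3 = 15
n=1,k=4: not 1>4, res = 15+3 = 18
n=1,k=5: not 1>5, res = 18+3 = 21
n=1,k=6: not 1>6, res = 21+3 = 24
n=2,k=3: not 2>3, res = 24+3 = 27
n=2,k=4: not 2>4, res = 27+3 = 30
n=2,k=5: not 2>5, res = 30+3 = 33
n=2,k=6: not 2>6, res = 33+3 = 36
n=3,k=3: not 3>3, res = 36+3 = 39
n=3,k=4: not 3>4, res = 39+3 = 42
n=3,k=5: not 3>5, res = 42+3 = 45
n=3,k=6: not 3>6, res = 45+3 = 48

48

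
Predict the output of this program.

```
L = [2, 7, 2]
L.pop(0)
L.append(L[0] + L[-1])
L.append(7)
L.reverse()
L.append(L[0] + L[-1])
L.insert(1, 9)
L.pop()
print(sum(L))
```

34

pop(0) removes 2 → [7, 2]
append L[0]+L[-1] = 7+2 = 9 → [7, 2, 9]
append 7 → [7, 2, 9, 7]
reverse → [7, 9, 2, 7]
append L[0]+L[-1] = 7+7 = 14 → [7, 9, 2, 7, 14]
insert 9 at 1 → [7, 9, 9, 2, 7, 14]
pop() removes 14 → [7, 9, 9, 2, 7]
sum = 34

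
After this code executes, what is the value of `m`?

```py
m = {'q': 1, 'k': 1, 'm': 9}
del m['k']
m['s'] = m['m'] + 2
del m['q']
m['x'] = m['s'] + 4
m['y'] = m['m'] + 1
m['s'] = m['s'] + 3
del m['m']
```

{'s': 14, 'x': 15, 'y': 10}

del 'k' → {'q': 1, 'm': 9}
m['s'] = m['m']+2 = 11 → {'q': 1, 'm': 9, 's': 11}
del 'q' → {'m': 9, 's': 11}
m['x'] = m['s']+4 = 15 → {'m': 9, 's': 11, 'x': 15}
m['y'] = m['m']+1 = 10 → {'m': 9, 's': 11, 'x': 15, 'y': 10}
m['s'] = m['s']+3 = 14 → {'m': 9, 's': 14, 'x': 15, 'y': 10}
del 'm' → {'s': 14, 'x': 15, 'y': 10}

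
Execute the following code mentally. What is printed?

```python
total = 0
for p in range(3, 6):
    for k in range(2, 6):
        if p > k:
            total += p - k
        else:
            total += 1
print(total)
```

16

p=3,k=2: 3>2, total = 0+1 = 1
p=3,k=3: not 3>3, total = 1+1 = 2
p=3,k=4: not 3>4, total = 2+1 = 3
p=3,k=5: not 3>5, total = 3+1 = 4
p=4,k=2: 4>2, total = 4+2 = 6
p=4,k=3: 4>3, total = 6+1 = 7
p=4,k=4: not 4>4, total = 7+1 = 8
p=4,k=5: not 4>5, total = 8+1 = 9
p=5,k=2: 5>2, total = 9+3 = 12
p=5,k=3: 5>3, total = 12+2 = 14
p=5,k=4: 5>4, total = 14+1 = 15
p=5,k=5: not 5>5, total = 15+1 = 16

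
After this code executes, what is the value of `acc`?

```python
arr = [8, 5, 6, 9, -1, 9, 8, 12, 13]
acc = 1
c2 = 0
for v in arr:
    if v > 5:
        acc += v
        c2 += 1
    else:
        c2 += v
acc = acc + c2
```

v=8: >5, acc = 1+8 = 9; c2=1
v=5: not >5; c2=6
v=6: >5, acc = 9+6 = 15; c2=7
v=9: >5, acc = 15+9 = 24; c2=8
v=-1: not >5; c2=7
v=9: >5, acc = 24+9 = 33; c2=8
v=8: >5, acc = 33+8 = 41; c2=9
v=12: >5, acc = 41+12 = 53; c2=10
v=13: >5, acc = 53+13 = 66; c2=11
acc+c2 = 66+11 = 77

77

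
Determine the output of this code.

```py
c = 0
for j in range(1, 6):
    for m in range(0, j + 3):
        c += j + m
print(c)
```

j=1,m=0: c = 0+1 = 1
j=1,m=1: c = 1+2 = 3
j=1,m=2: c = 3+3 = 6
j=1,m=3: c = 6+4 = 10
j=2,m=0: c = 10+2 = 12
j=2,m=1: c = 12+3 = 15
j=2,m=2: c = 15+4 = 19
j=2,m=3: c = 19+5 = 24
j=2,m=4: c = 24+6 = 30
j=3,m=0: c = 30+3 = 33
j=3,m=1: c = 33+4 = 37
j=3,m=2: c = 37+5 = 42
j=3,m=3: c = 42+6 = 48
j=3,m=4: c = 48+7 = 55
j=3,m=5: c = 55+8 = 63
j=4,m=0: c = 63+4 = 67
j=4,m=1: c = 67+5 = 72
j=4,m=2: c = 72+6 = 78
j=4,m=3: c = 78+7 = 85
j=4,m=4: c = 85+8 = 93
j=4,m=5: c = 93+9 = 102
j=4,m=6: c = 102+10 = 112
j=5,m=0: c = 112+5 = 117
j=5,m=1: c = 117+6 = 123
j=5,m=2: c = 123+7 = 130
j=5,m=3: c = 130+8 = 138
j=5,m=4: c = 138+9 = 147
j=5,m=5: c = 147+10 = 157
j=5,m=6: c = 157+11 = 168
j=5,m=7: c = 168+12 = 180

180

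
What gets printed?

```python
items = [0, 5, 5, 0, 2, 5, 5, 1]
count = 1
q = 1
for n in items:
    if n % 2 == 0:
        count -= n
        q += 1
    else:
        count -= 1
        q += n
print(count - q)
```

-31

n=0: even, count = 1-0 = 1; q=2
n=5: not even, count = 1-1 = 0; q=7
n=5: not even, count = 0-1 = -1; q=12
n=0: even, count = (-1)-0 = -1; q=13
n=2: even, count = (-1)-2 = -3; q=14
n=5: not even, count = (-3)-1 = -4; q=19
n=5: not even, count = (-4)-1 = -5; q=24
n=1: not even, count = (-5)-1 = -6; q=25
count-q = (-6)-25 = -31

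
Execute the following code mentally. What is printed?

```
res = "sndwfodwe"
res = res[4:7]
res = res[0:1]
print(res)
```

f

slice [4:7] → 'fod'
slice [0:1] → 'f'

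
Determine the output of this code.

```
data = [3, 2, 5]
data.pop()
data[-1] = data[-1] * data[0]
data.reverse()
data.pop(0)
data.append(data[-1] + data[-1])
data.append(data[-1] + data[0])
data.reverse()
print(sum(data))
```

pop() removes 5 → [3, 2]
data[-1] = data[-1]*data[0] = 2*3 = 6 → [3, 6]
reverse → [6, 3]
pop(0) removes 6 → [3]
append data[-1]+data[-1] = 3+3 = 6 → [3, 6]
append data[-1]+data[0] = 6+3 = 9 → [3, 6, 9]
reverse → [9, 6, 3]
sum = 18

18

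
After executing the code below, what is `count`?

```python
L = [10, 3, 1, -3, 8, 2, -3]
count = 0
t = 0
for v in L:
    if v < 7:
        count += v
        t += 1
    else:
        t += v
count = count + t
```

23

v=10: not <7; t=10
v=3: <7, count = 0+3 = 3; t=11
v=1: <7, count = 3+1 = 4; t=12
v=-3: <7, count = 4+(-3) = 1; t=13
v=8: not <7; t=21
v=2: <7, count = 1+2 = 3; t=22
v=-3: <7, count = 3+(-3) = 0; t=23
count+t = 0+23 = 23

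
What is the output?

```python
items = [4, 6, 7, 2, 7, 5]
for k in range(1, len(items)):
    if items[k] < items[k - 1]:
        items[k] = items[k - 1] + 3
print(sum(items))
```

k=1: 6>=4, unchanged → [4, 6, 7, 2, 7, 5]
k=2: 7>=6, unchanged → [4, 6, 7, 2, 7, 5]
k=3: 2<7, items[3] = 7+3 = 10 → [4, 6, 7, 10, 7, 5]
k=4: 7<10, items[4] = 10+3 = 13 → [4, 6, 7, 10, 13, 5]
k=5: 5<13, items[5] = 13+3 = 16 → [4, 6, 7, 10, 13, 16]
sum = 56

56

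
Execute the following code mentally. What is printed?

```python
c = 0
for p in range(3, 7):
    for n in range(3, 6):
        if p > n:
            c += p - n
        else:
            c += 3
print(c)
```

28

p=3,n=3: not 3>3, c = 0+3 = 3
p=3,n=4: not 3>4, c = 3+3 = 6
p=3,n=5: not 3>5, c = 6+3 = 9
p=4,n=3: 4>3, c = 9+1 = 10
p=4,n=4: not 4>4, c = 10+3 = 13
p=4,n=5: not 4>5, c = 13+3 = 16
p=5,n=3: 5>3, c = 16+2 = 18
p=5,n=4: 5>4, c = 18+1 = 19
p=5,n=5: not 5>5, c = 19+3 = 22
p=6,n=3: 6>3, c = 22+3 = 25
p=6,n=4: 6>4, c = 25+2 = 27
p=6,n=5: 6>5, c = 27+1 = 28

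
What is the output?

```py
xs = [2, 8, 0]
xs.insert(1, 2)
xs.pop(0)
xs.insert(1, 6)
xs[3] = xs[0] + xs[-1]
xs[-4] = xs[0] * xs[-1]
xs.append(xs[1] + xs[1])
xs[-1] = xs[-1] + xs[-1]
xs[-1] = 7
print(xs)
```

[4, 6, 8, 2, 7]

insert 2 at 1 → [2, 2, 8, 0]
pop(0) removes 2 → [2, 8, 0]
insert 6 at 1 → [2, 6, 8, 0]
xs[3] = xs[0]+xs[-1] = 2+0 = 2 → [2, 6, 8, 2]
xs[-4] = xs[0]*xs[-1] = 2*2 = 4 → [4, 6, 8, 2]
append xs[1]+xs[1] = 6+6 = 12 → [4, 6, 8, 2, 12]
xs[-1] = xs[-1]+xs[-1] = 12+12 = 24 → [4, 6, 8, 2, 24]
xs[-1] = 7 → [4, 6, 8, 2, 7]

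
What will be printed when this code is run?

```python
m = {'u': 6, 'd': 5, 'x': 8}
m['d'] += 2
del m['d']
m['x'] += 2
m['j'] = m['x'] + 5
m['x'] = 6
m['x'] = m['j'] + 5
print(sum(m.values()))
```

m['d'] = 5+2 = 7 → {'u': 6, 'd': 7, 'x': 8}
del 'd' → {'u': 6, 'x': 8}
m['x'] = 8+2 = 10 → {'u': 6, 'x': 10}
m['j'] = m['x']+5 = 15 → {'u': 6, 'x': 10, 'j': 15}
m['x'] = 6 → {'u': 6, 'x': 6, 'j': 15}
m['x'] = m['j']+5 = 20 → {'u': 6, 'x': 20, 'j': 15}
sum of values = 41

41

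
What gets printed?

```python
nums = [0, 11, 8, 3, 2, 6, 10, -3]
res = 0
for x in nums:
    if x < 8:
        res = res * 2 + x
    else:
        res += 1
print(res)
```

x=0: <8, res = 0*2+0 = 0
x=11: not <8, res = 0+1 = 1
x=8: not <8, res = 1+1 = 2
x=3: <8, res = 2*2+3 = 7
x=2: <8, res = 7*2+2 = 16
x=6: <8, res = 16*2+6 = 38
x=10: not <8, res = 38+1 = 39
x=-3: <8, res = 39*2+(-3) = 75

75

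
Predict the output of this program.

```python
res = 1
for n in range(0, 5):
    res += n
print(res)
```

11

n=0: res = 1+0 = 1
n=1: res = 1+1 = 2
n=2: res = 2+2 = 4
n=3: res = 4+3 = 7
n=4: res = 7+4 = 11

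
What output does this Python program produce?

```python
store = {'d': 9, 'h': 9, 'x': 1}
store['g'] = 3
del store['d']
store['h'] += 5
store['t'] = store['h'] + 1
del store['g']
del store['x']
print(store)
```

{'h': 14, 't': 15}

store['g'] = 3 → {'d': 9, 'h': 9, 'x': 1, 'g': 3}
del 'd' → {'h': 9, 'x': 1, 'g': 3}
store['h'] = 9+5 = 14 → {'h': 14, 'x': 1, 'g': 3}
store['t'] = store['h']+1 = 15 → {'h': 14, 'x': 1, 'g': 3, 't': 15}
del 'g' → {'h': 14, 'x': 1, 't': 15}
del 'x' → {'h': 14, 't': 15}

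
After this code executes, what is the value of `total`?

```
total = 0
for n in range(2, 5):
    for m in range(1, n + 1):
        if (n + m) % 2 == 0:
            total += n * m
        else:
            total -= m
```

33

n=2,m=1: odd sum, total = 0-1 = -1
n=2,m=2: even sum, total = (-1)+4 = 3
n=3,m=1: even sum, total = 3+3 = 6
n=3,m=2: odd sum, total = 6-2 = 4
n=3,m=3: even sum, total = 4+9 = 13
n=4,m=1: odd sum, total = 13-1 = 12
n=4,m=2: even sum, total = 12+8 = 20
n=4,m=3: odd sum, total = 20-3 = 17
n=4,m=4: even sum, total = 17+16 = 33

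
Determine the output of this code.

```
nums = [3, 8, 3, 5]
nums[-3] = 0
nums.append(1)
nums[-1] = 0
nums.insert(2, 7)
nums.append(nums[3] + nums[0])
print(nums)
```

nums[-3] = 0 → [3, 0, 3, 5]
append 1 → [3, 0, 3, 5, 1]
nums[-1] = 0 → [3, 0, 3, 5, 0]
insert 7 at 2 → [3, 0, 7, 3, 5, 0]
append nums[3]+nums[0] = 3+3 = 6 → [3, 0, 7, 3, 5, 0, 6]

[3, 0, 7, 3, 5, 0, 6]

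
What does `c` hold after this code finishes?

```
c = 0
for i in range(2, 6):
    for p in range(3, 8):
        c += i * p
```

350

i=2,p=3: c = 0+6 = 6
i=2,p=4: c = 6+8 = 14
i=2,p=5: c = 14+10 = 24
i=2,p=6: c = 24+12 = 36
i=2,p=7: c = 36+14 = 50
i=3,p=3: c = 50+9 = 59
i=3,p=4: c = 59+12 = 71
i=3,p=5: c = 71+15 = 86
i=3,p=6: c = 86+18 = 104
i=3,p=7: c = 104+21 = 125
i=4,p=3: c = 125+12 = 137
i=4,p=4: c = 137+16 = 153
i=4,p=5: c = 153+20 = 173
i=4,p=6: c = 173+24 = 197
i=4,p=7: c = 197+28 = 225
i=5,p=3: c = 225+15 = 240
i=5,p=4: c = 240+20 = 260
i=5,p=5: c = 260+25 = 285
i=5,p=6: c = 285+30 = 315
i=5,p=7: c = 315+35 = 350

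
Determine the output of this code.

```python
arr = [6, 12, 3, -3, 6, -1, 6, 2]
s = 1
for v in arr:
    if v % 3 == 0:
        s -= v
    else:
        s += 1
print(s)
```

-27

v=6: %3==0, s = 1-6 = -5
v=12: %3==0, s = (-5)-12 = -17
v=3: %3==0, s = (-17)-3 = -20
v=-3: %3==0, s = (-20)-(-3) = -17
v=6: %3==0, s = (-17)-6 = -23
v=-1: not %3==0, s = (-23)+1 = -22
v=6: %3==0, s = (-22)-6 = -28
v=2: not %3==0, s = (-28)+1 = -27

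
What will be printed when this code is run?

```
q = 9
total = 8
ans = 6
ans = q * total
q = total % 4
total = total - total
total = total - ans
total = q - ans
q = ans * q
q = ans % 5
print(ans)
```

72

ans = 9*8 = 72
q = 8%4 = 0
total = 8-8 = 0
total = 0-72 = -72
total = 0-72 = -72
q = 72*0 = 0
q = 72%5 = 2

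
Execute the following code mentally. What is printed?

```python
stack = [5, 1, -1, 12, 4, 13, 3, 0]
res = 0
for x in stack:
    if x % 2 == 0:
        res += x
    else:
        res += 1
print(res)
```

x=5: not even, res = 0+1 = 1
x=1: not even, res = 1+1 = 2
x=-1: not even, res = 2+1 = 3
x=12: even, res = 3+12 = 15
x=4: even, res = 15+4 = 19
x=13: not even, res = 19+1 = 20
x=3: not even, res = 20+1 = 21
x=0: even, res = 21+0 = 21

21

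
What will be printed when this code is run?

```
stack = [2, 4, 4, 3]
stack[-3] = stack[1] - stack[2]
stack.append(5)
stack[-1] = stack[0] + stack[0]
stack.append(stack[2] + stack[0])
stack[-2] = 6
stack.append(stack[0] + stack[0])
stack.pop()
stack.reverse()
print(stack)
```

[6, 6, 3, 4, 0, 2]

stack[-3] = stack[1]-stack[2] = 4-4 = 0 → [2, 0, 4, 3]
append 5 → [2, 0, 4, 3, 5]
stack[-1] = stack[0]+stack[0] = 2+2 = 4 → [2, 0, 4, 3, 4]
append stack[2]+stack[0] = 4+2 = 6 → [2, 0, 4, 3, 4, 6]
stack[-2] = 6 → [2, 0, 4, 3, 6, 6]
append stack[0]+stack[0] = 2+2 = 4 → [2, 0, 4, 3, 6, 6, 4]
pop() removes 4 → [2, 0, 4, 3, 6, 6]
reverse → [6, 6, 3, 4, 0, 2]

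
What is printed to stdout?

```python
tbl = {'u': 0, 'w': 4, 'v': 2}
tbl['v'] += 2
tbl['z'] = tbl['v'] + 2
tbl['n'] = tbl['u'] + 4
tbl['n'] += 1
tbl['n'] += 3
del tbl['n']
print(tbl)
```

{'u': 0, 'w': 4, 'v': 4, 'z': 6}

tbl['v'] = 2+2 = 4 → {'u': 0, 'w': 4, 'v': 4}
tbl['z'] = tbl['v']+2 = 6 → {'u': 0, 'w': 4, 'v': 4, 'z': 6}
tbl['n'] = tbl['u']+4 = 4 → {'u': 0, 'w': 4, 'v': 4, 'z': 6, 'n': 4}
tbl['n'] = 4+1 = 5 → {'u': 0, 'w': 4, 'v': 4, 'z': 6, 'n': 5}
tbl['n'] = 5+3 = 8 → {'u': 0, 'w': 4, 'v': 4, 'z': 6, 'n': 8}
del 'n' → {'u': 0, 'w': 4, 'v': 4, 'z': 6}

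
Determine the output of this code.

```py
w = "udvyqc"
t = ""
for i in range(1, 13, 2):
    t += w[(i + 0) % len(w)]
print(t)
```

i=1: add w[1]='d' → 'd'
i=3: add w[3]='y' → 'dy'
i=5: add w[5]='c' → 'dyc'
i=7: add w[1]='d' → 'dycd'
i=9: add w[3]='y' → 'dycdy'
i=11: add w[5]='c' → 'dycdyc'

dycdyc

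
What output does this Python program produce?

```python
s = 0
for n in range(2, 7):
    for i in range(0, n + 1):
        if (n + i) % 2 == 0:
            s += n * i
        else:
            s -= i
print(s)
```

135

n=2,i=0: even sum, s = 0+0 = 0
n=2,i=1: odd sum, s = 0-1 = -1
n=2,i=2: even sum, s = (-1)+4 = 3
n=3,i=0: odd sum, s = 3-0 = 3
n=3,i=1: even sum, s = 3+3 = 6
n=3,i=2: odd sum, s = 6-2 = 4
n=3,i=3: even sum, s = 4+9 = 13
n=4,i=0: even sum, s = 13+0 = 13
n=4,i=1: odd sum, s = 13-1 = 12
n=4,i=2: even sum, s = 12+8 = 20
n=4,i=3: odd sum, s = 20-3 = 17
n=4,i=4: even sum, s = 17+16 = 33
n=5,i=0: odd sum, s = 33-0 = 33
n=5,i=1: even sum, s = 33+5 = 38
n=5,i=2: odd sum, s = 38-2 = 36
n=5,i=3: even sum, s = 36+15 = 51
n=5,i=4: odd sum, s = 51-4 = 47
n=5,i=5: even sum, s = 47+25 = 72
n=6,i=0: even sum, s = 72+0 = 72
n=6,i=1: odd sum, s = 72-1 = 71
n=6,i=2: even sum, s = 71+12 = 83
n=6,i=3: odd sum, s = 83-3 = 80
n=6,i=4: even sum, s = 80+24 = 104
n=6,i=5: odd sum, s = 104-5 = 99
n=6,i=6: even sum, s = 99+36 = 135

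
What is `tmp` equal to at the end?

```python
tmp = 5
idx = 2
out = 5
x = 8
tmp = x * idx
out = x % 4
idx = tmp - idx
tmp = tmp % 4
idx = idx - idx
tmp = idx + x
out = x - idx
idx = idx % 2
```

tmp = 8*2 = 16
out = 8%4 = 0
idx = 16-2 = 14
tmp = 16%4 = 0
idx = 14-14 = 0
tmp = 0+8 = 8
out = 8-0 = 8
idx = 0%2 = 0

8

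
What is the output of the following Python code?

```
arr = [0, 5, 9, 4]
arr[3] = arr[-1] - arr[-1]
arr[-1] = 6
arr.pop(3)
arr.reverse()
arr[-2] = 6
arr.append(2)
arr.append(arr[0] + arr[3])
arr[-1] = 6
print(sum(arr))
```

arr[3] = arr[-1]-arr[-1] = 4-4 = 0 → [0, 5, 9, 0]
arr[-1] = 6 → [0, 5, 9, 6]
pop(3) removes 6 → [0, 5, 9]
reverse → [9, 5, 0]
arr[-2] = 6 → [9, 6, 0]
append 2 → [9, 6, 0, 2]
append arr[0]+arr[3] = 9+2 = 11 → [9, 6, 0, 2, 11]
arr[-1] = 6 → [9, 6, 0, 2, 6]
sum = 23

23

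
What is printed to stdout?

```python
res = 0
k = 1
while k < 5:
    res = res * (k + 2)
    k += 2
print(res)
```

0

k=1: res = 0*3 = 0
k=3: res = 0*5 = 0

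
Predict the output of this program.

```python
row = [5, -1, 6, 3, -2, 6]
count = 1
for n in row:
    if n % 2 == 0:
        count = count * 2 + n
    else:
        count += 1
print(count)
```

54

n=5: not even, count = 1+1 = 2
n=-1: not even, count = 2+1 = 3
n=6: even, count = 3*2+6 = 12
n=3: not even, count = 12+1 = 13
n=-2: even, count = 13*2+(-2) = 24
n=6: even, count = 24*2+6 = 54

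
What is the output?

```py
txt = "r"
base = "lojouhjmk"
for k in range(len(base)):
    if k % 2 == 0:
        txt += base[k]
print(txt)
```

rljujk

k=0: add 'l' → 'rl'
k=1: skip
k=2: add 'j' → 'rlj'
k=3: skip
k=4: add 'u' → 'rlju'
k=5: skip
k=6: add 'j' → 'rljuj'
k=7: skip
k=8: add 'k' → 'rljujk'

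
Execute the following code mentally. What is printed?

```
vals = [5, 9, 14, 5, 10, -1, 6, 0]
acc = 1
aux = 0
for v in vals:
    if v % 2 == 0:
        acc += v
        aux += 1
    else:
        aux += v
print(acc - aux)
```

v=5: not even; aux=5
v=9: not even; aux=14
v=14: even, acc = 1+14 = 15; aux=15
v=5: not even; aux=20
v=10: even, acc = 15+10 = 25; aux=21
v=-1: not even; aux=20
v=6: even, acc = 25+6 = 31; aux=21
v=0: even, acc = 31+0 = 31; aux=22
acc-aux = 31-22 = 9

9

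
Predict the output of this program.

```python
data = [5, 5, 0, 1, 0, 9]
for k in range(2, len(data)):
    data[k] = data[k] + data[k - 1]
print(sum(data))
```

42

k=2: data[2] = 0+5 = 5 → [5, 5, 5, 1, 0, 9]
k=3: data[3] = 1+5 = 6 → [5, 5, 5, 6, 0, 9]
k=4: data[4] = 0+6 = 6 → [5, 5, 5, 6, 6, 9]
k=5: data[5] = 9+6 = 15 → [5, 5, 5, 6, 6, 15]
sum = 42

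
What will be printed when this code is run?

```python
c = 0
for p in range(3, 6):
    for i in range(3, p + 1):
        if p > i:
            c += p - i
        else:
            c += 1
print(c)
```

p=3,i=3: not 3>3, c = 0+1 = 1
p=4,i=3: 4>3, c = 1+1 = 2
p=4,i=4: not 4>4, c = 2+1 = 3
p=5,i=3: 5>3, c = 3+2 = 5
p=5,i=4: 5>4, c = 5+1 = 6
p=5,i=5: not 5>5, c = 6+1 = 7

7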